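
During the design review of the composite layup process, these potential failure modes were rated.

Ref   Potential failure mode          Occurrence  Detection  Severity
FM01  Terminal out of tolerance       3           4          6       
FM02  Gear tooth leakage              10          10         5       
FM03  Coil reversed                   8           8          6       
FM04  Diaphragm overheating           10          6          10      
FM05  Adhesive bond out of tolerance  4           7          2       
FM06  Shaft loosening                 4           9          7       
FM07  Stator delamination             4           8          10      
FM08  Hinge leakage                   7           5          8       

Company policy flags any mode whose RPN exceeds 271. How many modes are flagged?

RPN = Severity × Occurrence × Detection:
  FM01: 6 × 3 × 4 = 72
  FM02: 5 × 10 × 10 = 500
  FM03: 6 × 8 × 8 = 384
  FM04: 10 × 10 × 6 = 600
  FM05: 2 × 4 × 7 = 56
  FM06: 7 × 4 × 9 = 252
  FM07: 10 × 4 × 8 = 320
  FM08: 8 × 7 × 5 = 280
Modes with RPN > 271: FM02 (500), FM03 (384), FM04 (600), FM07 (320), FM08 (280) → 5.

5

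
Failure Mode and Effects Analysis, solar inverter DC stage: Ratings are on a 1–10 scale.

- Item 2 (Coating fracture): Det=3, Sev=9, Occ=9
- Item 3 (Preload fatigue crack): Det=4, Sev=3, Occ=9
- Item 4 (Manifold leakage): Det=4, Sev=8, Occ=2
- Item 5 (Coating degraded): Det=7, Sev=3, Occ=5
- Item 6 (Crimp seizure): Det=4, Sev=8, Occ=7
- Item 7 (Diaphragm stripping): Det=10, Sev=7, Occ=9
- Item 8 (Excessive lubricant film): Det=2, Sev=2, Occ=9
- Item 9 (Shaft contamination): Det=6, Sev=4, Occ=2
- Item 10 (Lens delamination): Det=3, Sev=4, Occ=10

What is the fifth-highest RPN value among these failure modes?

108

RPN = Severity × Occurrence × Detection:
  Item 2: 9 × 9 × 3 = 243
  Item 3: 3 × 9 × 4 = 108
  Item 4: 8 × 2 × 4 = 64
  Item 5: 3 × 5 × 7 = 105
  Item 6: 8 × 7 × 4 = 224
  Item 7: 7 × 9 × 10 = 630
  Item 8: 2 × 9 × 2 = 36
  Item 9: 4 × 2 × 6 = 48
  Item 10: 4 × 10 × 3 = 120
Sorted descending: 630, 243, 224, 120, 108, 105, 64, 48, 36.
The fifth-highest RPN is 108 (Item 3).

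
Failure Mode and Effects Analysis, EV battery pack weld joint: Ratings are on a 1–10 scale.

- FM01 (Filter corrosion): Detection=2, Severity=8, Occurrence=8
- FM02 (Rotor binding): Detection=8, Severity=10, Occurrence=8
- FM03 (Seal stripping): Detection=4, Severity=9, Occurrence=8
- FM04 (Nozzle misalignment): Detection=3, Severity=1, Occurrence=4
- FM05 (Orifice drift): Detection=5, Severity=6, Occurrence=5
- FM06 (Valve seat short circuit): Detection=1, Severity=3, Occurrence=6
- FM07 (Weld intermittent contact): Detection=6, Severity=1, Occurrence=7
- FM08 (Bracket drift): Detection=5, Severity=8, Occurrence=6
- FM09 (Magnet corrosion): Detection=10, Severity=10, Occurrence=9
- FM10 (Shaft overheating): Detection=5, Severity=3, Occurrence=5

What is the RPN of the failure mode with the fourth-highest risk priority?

RPN = Severity × Occurrence × Detection:
  FM01: 8 × 8 × 2 = 128
  FM02: 10 × 8 × 8 = 640
  FM03: 9 × 8 × 4 = 288
  FM04: 1 × 4 × 3 = 12
  FM05: 6 × 5 × 5 = 150
  FM06: 3 × 6 × 1 = 18
  FM07: 1 × 7 × 6 = 42
  FM08: 8 × 6 × 5 = 240
  FM09: 10 × 9 × 10 = 900
  FM10: 3 × 5 × 5 = 75
Sorted descending: 900, 640, 288, 240, 150, 128, 75, 42, 18, 12.
The fourth-highest RPN is 240 (FM08).

240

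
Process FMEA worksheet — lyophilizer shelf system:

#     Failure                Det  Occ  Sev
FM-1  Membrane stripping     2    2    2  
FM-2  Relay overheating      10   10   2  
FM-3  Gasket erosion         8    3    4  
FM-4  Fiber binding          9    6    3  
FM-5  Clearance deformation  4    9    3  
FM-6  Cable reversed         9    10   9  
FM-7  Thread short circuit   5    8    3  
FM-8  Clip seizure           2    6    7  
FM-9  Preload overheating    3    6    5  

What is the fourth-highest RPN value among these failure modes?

RPN = Severity × Occurrence × Detection:
  FM-1: 2 × 2 × 2 = 8
  FM-2: 2 × 10 × 10 = 200
  FM-3: 4 × 3 × 8 = 96
  FM-4: 3 × 6 × 9 = 162
  FM-5: 3 × 9 × 4 = 108
  FM-6: 9 × 10 × 9 = 810
  FM-7: 3 × 8 × 5 = 120
  FM-8: 7 × 6 × 2 = 84
  FM-9: 5 × 6 × 3 = 90
Sorted descending: 810, 200, 162, 120, 108, 96, 90, 84, 8.
The fourth-highest RPN is 120 (FM-7).

120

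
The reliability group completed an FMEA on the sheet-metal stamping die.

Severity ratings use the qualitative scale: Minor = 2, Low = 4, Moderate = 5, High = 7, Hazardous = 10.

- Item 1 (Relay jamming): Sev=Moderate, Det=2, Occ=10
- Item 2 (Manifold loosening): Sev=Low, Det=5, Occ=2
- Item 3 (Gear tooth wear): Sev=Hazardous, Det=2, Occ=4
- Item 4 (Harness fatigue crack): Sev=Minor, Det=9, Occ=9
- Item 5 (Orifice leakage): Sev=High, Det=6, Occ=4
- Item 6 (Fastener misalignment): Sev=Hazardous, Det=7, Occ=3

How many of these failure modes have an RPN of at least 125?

3

RPN = Severity × Occurrence × Detection:
  Item 1: 5 × 10 × 2 = 100
  Item 2: 4 × 2 × 5 = 40
  Item 3: 10 × 4 × 2 = 80
  Item 4: 2 × 9 × 9 = 162
  Item 5: 7 × 4 × 6 = 168
  Item 6: 10 × 3 × 7 = 210
Modes with RPN ≥ 125: Item 4 (162), Item 5 (168), Item 6 (210) → 3.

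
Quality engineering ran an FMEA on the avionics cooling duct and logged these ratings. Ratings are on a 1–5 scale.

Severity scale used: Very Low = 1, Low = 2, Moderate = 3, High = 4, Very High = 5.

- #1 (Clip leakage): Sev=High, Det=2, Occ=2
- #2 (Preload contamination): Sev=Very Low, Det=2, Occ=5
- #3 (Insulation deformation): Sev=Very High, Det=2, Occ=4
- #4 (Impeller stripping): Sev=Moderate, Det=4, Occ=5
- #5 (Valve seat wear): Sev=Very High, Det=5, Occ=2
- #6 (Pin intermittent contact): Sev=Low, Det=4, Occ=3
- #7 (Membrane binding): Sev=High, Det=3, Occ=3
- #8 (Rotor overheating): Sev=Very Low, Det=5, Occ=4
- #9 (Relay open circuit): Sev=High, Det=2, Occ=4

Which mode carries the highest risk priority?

#4

RPN = Severity × Occurrence × Detection:
  #1: 4 × 2 × 2 = 16
  #2: 1 × 5 × 2 = 10
  #3: 5 × 4 × 2 = 40
  #4: 3 × 5 × 4 = 60
  #5: 5 × 2 × 5 = 50
  #6: 2 × 3 × 4 = 24
  #7: 4 × 3 × 3 = 36
  #8: 1 × 4 × 5 = 20
  #9: 4 × 4 × 2 = 32
Highest RPN is 60 → #4.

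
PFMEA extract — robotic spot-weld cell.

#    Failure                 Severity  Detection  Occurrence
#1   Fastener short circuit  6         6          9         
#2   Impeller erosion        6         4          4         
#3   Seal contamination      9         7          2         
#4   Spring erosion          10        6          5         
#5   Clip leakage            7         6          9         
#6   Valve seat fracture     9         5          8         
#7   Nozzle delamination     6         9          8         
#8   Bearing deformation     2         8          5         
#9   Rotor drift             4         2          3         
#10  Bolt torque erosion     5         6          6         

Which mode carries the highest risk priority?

#7

RPN = Severity × Occurrence × Detection:
  #1: 6 × 9 × 6 = 324
  #2: 6 × 4 × 4 = 96
  #3: 9 × 2 × 7 = 126
  #4: 10 × 5 × 6 = 300
  #5: 7 × 9 × 6 = 378
  #6: 9 × 8 × 5 = 360
  #7: 6 × 8 × 9 = 432
  #8: 2 × 5 × 8 = 80
  #9: 4 × 3 × 2 = 24
  #10: 5 × 6 × 6 = 180
Highest RPN is 432 → #7.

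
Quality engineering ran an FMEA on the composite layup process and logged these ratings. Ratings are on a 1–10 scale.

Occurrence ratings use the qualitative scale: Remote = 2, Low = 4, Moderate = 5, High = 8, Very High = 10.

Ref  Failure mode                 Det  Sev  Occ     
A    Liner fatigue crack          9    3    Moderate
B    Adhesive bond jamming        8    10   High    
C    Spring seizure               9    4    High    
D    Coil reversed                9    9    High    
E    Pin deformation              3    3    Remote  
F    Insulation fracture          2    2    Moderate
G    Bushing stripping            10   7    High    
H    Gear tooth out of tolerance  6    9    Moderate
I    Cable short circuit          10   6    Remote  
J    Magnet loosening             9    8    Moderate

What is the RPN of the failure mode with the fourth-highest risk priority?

RPN = Severity × Occurrence × Detection:
  A: 3 × 5 × 9 = 135
  B: 10 × 8 × 8 = 640
  C: 4 × 8 × 9 = 288
  D: 9 × 8 × 9 = 648
  E: 3 × 2 × 3 = 18
  F: 2 × 5 × 2 = 20
  G: 7 × 8 × 10 = 560
  H: 9 × 5 × 6 = 270
  I: 6 × 2 × 10 = 120
  J: 8 × 5 × 9 = 360
Sorted descending: 648, 640, 560, 360, 288, 270, 135, 120, 20, 18.
The fourth-highest RPN is 360 (J).

360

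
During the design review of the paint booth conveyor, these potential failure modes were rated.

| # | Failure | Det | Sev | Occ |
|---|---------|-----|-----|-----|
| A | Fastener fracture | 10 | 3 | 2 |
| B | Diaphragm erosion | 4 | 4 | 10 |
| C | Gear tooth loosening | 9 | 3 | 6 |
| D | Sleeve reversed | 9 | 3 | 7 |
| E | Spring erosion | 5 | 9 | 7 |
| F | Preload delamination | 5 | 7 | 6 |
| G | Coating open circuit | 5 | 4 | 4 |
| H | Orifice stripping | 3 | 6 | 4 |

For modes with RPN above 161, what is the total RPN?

876

RPN = Severity × Occurrence × Detection:
  A: 3 × 2 × 10 = 60
  B: 4 × 10 × 4 = 160
  C: 3 × 6 × 9 = 162
  D: 3 × 7 × 9 = 189
  E: 9 × 7 × 5 = 315
  F: 7 × 6 × 5 = 210
  G: 4 × 4 × 5 = 80
  H: 6 × 4 × 3 = 72
RPN > 161: C (162), D (189), E (315), F (210).
Sum: 162 + 189 + 315 + 210 = 876.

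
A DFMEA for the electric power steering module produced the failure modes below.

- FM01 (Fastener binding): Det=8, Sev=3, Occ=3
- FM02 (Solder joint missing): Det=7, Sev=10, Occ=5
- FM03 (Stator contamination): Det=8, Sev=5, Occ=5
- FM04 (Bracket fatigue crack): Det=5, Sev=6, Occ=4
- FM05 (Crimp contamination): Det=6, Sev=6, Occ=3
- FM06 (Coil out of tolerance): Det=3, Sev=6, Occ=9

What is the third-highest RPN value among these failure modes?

RPN = Severity × Occurrence × Detection:
  FM01: 3 × 3 × 8 = 72
  FM02: 10 × 5 × 7 = 350
  FM03: 5 × 5 × 8 = 200
  FM04: 6 × 4 × 5 = 120
  FM05: 6 × 3 × 6 = 108
  FM06: 6 × 9 × 3 = 162
Sorted descending: 350, 200, 162, 120, 108, 72.
The third-highest RPN is 162 (FM06).

162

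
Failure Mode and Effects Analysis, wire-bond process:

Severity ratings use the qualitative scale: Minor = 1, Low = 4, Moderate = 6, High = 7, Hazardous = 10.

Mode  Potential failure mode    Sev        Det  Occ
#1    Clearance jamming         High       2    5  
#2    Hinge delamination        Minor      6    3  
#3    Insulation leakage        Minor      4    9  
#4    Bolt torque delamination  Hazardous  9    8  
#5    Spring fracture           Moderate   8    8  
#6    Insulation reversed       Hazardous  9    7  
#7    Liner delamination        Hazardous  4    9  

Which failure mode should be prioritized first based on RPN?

RPN = Severity × Occurrence × Detection:
  #1: 7 × 5 × 2 = 70
  #2: 1 × 3 × 6 = 18
  #3: 1 × 9 × 4 = 36
  #4: 10 × 8 × 9 = 720
  #5: 6 × 8 × 8 = 384
  #6: 10 × 7 × 9 = 630
  #7: 10 × 9 × 4 = 360
Highest RPN is 720 → #4.

#4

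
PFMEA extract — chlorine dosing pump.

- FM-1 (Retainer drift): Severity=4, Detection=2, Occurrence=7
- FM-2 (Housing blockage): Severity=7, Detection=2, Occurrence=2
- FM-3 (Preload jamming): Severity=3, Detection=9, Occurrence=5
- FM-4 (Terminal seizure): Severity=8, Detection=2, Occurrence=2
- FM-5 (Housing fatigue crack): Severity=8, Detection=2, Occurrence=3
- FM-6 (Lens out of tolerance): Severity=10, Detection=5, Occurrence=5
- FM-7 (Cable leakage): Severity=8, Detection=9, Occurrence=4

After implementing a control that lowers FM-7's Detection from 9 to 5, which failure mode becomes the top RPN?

RPN = Severity × Occurrence × Detection:
  FM-1: 4 × 7 × 2 = 56
  FM-2: 7 × 2 × 2 = 28
  FM-3: 3 × 5 × 9 = 135
  FM-4: 8 × 2 × 2 = 32
  FM-5: 8 × 3 × 2 = 48
  FM-6: 10 × 5 × 5 = 250
  FM-7: 8 × 4 × 9 = 288
After action: FM-7 → 8 × 4 × 5 = 160.
Revised RPNs: FM-6=250, FM-7=160, FM-3=135, FM-1=56, FM-5=48, FM-4=32, FM-2=28.
Highest is now FM-6 (250).

FM-6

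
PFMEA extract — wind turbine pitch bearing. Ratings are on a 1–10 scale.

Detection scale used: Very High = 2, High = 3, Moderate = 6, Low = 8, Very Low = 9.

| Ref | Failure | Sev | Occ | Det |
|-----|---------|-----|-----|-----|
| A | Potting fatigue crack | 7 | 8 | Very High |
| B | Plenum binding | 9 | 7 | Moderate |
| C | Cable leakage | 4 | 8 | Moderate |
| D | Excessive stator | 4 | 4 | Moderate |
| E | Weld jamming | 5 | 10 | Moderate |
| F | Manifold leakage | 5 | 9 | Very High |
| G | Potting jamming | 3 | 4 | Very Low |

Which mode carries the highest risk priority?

RPN = Severity × Occurrence × Detection:
  A: 7 × 8 × 2 = 112
  B: 9 × 7 × 6 = 378
  C: 4 × 8 × 6 = 192
  D: 4 × 4 × 6 = 96
  E: 5 × 10 × 6 = 300
  F: 5 × 9 × 2 = 90
  G: 3 × 4 × 9 = 108
Highest RPN is 378 → B.

B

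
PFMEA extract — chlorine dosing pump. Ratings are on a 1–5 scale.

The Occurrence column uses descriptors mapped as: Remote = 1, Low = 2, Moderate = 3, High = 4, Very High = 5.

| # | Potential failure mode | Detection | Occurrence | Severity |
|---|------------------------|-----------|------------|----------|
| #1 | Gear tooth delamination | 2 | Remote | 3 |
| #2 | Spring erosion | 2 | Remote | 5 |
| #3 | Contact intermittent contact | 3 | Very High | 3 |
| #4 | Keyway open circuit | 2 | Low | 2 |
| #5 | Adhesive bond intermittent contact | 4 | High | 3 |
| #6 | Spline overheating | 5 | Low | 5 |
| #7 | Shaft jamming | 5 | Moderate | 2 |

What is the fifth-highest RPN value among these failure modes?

10

RPN = Severity × Occurrence × Detection:
  #1: 3 × 1 × 2 = 6
  #2: 5 × 1 × 2 = 10
  #3: 3 × 5 × 3 = 45
  #4: 2 × 2 × 2 = 8
  #5: 3 × 4 × 4 = 48
  #6: 5 × 2 × 5 = 50
  #7: 2 × 3 × 5 = 30
Sorted descending: 50, 48, 45, 30, 10, 8, 6.
The fifth-highest RPN is 10 (#2).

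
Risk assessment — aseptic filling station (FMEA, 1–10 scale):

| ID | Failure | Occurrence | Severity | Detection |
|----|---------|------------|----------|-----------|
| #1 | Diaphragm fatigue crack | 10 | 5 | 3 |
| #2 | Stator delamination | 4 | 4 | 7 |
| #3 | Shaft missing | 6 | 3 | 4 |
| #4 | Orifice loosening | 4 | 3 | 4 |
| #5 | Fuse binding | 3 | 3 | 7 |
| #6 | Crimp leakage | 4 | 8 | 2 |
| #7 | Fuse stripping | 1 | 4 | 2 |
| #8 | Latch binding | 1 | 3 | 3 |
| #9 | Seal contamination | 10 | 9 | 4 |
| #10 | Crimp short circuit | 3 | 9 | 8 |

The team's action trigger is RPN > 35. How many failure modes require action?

RPN = Severity × Occurrence × Detection:
  #1: 5 × 10 × 3 = 150
  #2: 4 × 4 × 7 = 112
  #3: 3 × 6 × 4 = 72
  #4: 3 × 4 × 4 = 48
  #5: 3 × 3 × 7 = 63
  #6: 8 × 4 × 2 = 64
  #7: 4 × 1 × 2 = 8
  #8: 3 × 1 × 3 = 9
  #9: 9 × 10 × 4 = 360
  #10: 9 × 3 × 8 = 216
Modes with RPN > 35: #1 (150), #2 (112), #3 (72), #4 (48), #5 (63), #6 (64), #9 (360), #10 (216) → 8.

8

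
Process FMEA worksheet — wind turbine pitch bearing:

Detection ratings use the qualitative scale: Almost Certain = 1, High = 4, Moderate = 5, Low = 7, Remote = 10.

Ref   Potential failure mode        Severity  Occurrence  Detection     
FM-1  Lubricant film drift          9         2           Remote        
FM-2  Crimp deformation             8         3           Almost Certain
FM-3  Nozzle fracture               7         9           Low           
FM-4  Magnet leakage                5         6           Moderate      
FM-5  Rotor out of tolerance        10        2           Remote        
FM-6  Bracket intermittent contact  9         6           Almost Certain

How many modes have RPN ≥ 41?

RPN = Severity × Occurrence × Detection:
  FM-1: 9 × 2 × 10 = 180
  FM-2: 8 × 3 × 1 = 24
  FM-3: 7 × 9 × 7 = 441
  FM-4: 5 × 6 × 5 = 150
  FM-5: 10 × 2 × 10 = 200
  FM-6: 9 × 6 × 1 = 54
Modes with RPN ≥ 41: FM-1 (180), FM-3 (441), FM-4 (150), FM-5 (200), FM-6 (54) → 5.

5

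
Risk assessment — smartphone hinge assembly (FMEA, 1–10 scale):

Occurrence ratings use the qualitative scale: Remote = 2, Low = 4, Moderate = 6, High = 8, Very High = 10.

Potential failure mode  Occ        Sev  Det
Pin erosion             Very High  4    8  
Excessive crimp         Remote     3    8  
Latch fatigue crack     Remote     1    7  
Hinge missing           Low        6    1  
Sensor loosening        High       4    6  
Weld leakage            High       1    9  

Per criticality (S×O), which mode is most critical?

Pin erosion

Criticality = Severity × Occurrence:
  Pin erosion: 4 × 10 = 40
  Excessive crimp: 3 × 2 = 6
  Latch fatigue crack: 1 × 2 = 2
  Hinge missing: 6 × 4 = 24
  Sensor loosening: 4 × 8 = 32
  Weld leakage: 1 × 8 = 8
Highest criticality is 40 → Pin erosion.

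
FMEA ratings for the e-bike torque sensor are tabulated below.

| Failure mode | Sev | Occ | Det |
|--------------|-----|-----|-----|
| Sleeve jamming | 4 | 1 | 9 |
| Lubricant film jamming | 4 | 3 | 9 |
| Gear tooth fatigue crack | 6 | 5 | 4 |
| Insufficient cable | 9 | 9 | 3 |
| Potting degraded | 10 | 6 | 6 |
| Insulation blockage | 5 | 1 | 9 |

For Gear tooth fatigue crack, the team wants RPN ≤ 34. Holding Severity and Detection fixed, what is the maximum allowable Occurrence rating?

Gear tooth fatigue crack: S=6, O=5, D=4 → current RPN = 120.
Fixed product = 24. Need 24 × O ≤ 34, so O ≤ 34/24 = 1.42.
Maximum integer Occurrence rating = 1 (gives RPN 24; O=2 would give 48 > 34).

1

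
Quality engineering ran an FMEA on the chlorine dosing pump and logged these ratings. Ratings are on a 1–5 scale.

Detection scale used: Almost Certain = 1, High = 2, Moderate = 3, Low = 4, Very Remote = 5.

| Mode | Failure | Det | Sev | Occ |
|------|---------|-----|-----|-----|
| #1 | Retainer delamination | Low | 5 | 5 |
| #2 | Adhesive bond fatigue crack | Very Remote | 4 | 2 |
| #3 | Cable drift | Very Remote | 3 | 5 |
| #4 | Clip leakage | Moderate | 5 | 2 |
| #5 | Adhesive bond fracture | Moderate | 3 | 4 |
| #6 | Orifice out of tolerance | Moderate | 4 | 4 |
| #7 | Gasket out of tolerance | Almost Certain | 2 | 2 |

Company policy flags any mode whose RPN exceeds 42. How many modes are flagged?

3

RPN = Severity × Occurrence × Detection:
  #1: 5 × 5 × 4 = 100
  #2: 4 × 2 × 5 = 40
  #3: 3 × 5 × 5 = 75
  #4: 5 × 2 × 3 = 30
  #5: 3 × 4 × 3 = 36
  #6: 4 × 4 × 3 = 48
  #7: 2 × 2 × 1 = 4
Modes with RPN > 42: #1 (100), #3 (75), #6 (48) → 3.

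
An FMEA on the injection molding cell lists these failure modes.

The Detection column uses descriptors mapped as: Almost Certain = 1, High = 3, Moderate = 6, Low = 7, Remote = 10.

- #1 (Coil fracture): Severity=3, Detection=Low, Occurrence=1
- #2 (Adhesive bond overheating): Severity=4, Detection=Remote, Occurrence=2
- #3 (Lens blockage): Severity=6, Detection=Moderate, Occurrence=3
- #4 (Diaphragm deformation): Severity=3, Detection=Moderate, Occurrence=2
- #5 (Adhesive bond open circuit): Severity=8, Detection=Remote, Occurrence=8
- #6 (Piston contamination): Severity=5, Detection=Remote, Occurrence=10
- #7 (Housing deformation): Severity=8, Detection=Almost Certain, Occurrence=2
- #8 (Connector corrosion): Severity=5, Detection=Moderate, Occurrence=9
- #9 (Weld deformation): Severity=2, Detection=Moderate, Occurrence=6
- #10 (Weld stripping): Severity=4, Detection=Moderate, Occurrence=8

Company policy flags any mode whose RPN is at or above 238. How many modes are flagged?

3

RPN = Severity × Occurrence × Detection:
  #1: 3 × 1 × 7 = 21
  #2: 4 × 2 × 10 = 80
  #3: 6 × 3 × 6 = 108
  #4: 3 × 2 × 6 = 36
  #5: 8 × 8 × 10 = 640
  #6: 5 × 10 × 10 = 500
  #7: 8 × 2 × 1 = 16
  #8: 5 × 9 × 6 = 270
  #9: 2 × 6 × 6 = 72
  #10: 4 × 8 × 6 = 192
Modes with RPN ≥ 238: #5 (640), #6 (500), #8 (270) → 3.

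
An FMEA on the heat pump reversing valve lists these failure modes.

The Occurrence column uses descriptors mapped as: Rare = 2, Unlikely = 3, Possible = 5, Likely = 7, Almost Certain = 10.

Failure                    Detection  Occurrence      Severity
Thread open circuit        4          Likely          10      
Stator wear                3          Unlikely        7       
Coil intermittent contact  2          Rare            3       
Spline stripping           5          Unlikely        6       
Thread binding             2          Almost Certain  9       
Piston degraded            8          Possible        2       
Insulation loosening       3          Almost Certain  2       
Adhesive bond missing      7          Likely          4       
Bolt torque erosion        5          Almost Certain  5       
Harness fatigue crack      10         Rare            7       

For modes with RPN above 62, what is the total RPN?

RPN = Severity × Occurrence × Detection:
  Thread open circuit: 10 × 7 × 4 = 280
  Stator wear: 7 × 3 × 3 = 63
  Coil intermittent contact: 3 × 2 × 2 = 12
  Spline stripping: 6 × 3 × 5 = 90
  Thread binding: 9 × 10 × 2 = 180
  Piston degraded: 2 × 5 × 8 = 80
  Insulation loosening: 2 × 10 × 3 = 60
  Adhesive bond missing: 4 × 7 × 7 = 196
  Bolt torque erosion: 5 × 10 × 5 = 250
  Harness fatigue crack: 7 × 2 × 10 = 140
RPN > 62: Thread open circuit (280), Stator wear (63), Spline stripping (90), Thread binding (180), Piston degraded (80), Adhesive bond missing (196), Bolt torque erosion (250), Harness fatigue crack (140).
Sum: 280 + 63 + 90 + 180 + 80 + 196 + 250 + 140 = 1279.

1279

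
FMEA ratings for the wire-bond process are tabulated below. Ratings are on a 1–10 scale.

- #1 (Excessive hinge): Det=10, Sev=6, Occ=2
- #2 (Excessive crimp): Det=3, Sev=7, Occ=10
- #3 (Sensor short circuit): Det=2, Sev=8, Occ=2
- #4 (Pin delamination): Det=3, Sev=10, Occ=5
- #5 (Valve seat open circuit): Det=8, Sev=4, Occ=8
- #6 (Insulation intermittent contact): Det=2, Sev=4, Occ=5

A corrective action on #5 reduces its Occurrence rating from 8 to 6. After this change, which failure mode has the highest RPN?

#2

RPN = Severity × Occurrence × Detection:
  #1: 6 × 2 × 10 = 120
  #2: 7 × 10 × 3 = 210
  #3: 8 × 2 × 2 = 32
  #4: 10 × 5 × 3 = 150
  #5: 4 × 8 × 8 = 256
  #6: 4 × 5 × 2 = 40
After action: #5 → 4 × 6 × 8 = 192.
Revised RPNs: #2=210, #5=192, #4=150, #1=120, #6=40, #3=32.
Highest is now #2 (210).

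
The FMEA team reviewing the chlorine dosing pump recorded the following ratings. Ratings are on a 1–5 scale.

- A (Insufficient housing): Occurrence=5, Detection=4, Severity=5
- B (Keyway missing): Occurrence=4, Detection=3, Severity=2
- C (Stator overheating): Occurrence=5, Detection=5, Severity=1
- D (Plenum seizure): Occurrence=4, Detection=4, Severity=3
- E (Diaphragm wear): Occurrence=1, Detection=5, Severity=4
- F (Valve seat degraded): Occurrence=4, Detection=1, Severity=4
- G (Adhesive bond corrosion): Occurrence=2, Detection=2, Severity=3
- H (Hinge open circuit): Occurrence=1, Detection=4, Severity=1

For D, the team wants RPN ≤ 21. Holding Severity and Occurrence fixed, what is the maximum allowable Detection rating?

1

D: S=3, O=4, D=4 → current RPN = 48.
Fixed product = 12. Need 12 × D ≤ 21, so D ≤ 21/12 = 1.75.
Maximum integer Detection rating = 1 (gives RPN 12; D=2 would give 24 > 21).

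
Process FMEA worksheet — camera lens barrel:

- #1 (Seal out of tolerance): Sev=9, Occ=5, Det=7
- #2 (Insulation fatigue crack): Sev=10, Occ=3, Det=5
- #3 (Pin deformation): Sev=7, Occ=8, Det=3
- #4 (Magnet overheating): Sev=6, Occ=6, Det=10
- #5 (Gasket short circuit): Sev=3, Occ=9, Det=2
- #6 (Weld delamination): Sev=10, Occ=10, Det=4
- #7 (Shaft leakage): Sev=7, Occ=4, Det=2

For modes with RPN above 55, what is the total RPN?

1449

RPN = Severity × Occurrence × Detection:
  #1: 9 × 5 × 7 = 315
  #2: 10 × 3 × 5 = 150
  #3: 7 × 8 × 3 = 168
  #4: 6 × 6 × 10 = 360
  #5: 3 × 9 × 2 = 54
  #6: 10 × 10 × 4 = 400
  #7: 7 × 4 × 2 = 56
RPN > 55: #1 (315), #2 (150), #3 (168), #4 (360), #6 (400), #7 (56).
Sum: 315 + 150 + 168 + 360 + 400 + 56 = 1449.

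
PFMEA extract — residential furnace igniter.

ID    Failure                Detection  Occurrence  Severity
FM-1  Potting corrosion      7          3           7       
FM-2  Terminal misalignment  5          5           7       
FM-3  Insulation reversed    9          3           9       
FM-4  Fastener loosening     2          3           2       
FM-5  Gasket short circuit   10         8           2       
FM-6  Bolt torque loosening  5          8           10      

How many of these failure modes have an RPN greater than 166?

RPN = Severity × Occurrence × Detection:
  FM-1: 7 × 3 × 7 = 147
  FM-2: 7 × 5 × 5 = 175
  FM-3: 9 × 3 × 9 = 243
  FM-4: 2 × 3 × 2 = 12
  FM-5: 2 × 8 × 10 = 160
  FM-6: 10 × 8 × 5 = 400
Modes with RPN > 166: FM-2 (175), FM-3 (243), FM-6 (400) → 3.

3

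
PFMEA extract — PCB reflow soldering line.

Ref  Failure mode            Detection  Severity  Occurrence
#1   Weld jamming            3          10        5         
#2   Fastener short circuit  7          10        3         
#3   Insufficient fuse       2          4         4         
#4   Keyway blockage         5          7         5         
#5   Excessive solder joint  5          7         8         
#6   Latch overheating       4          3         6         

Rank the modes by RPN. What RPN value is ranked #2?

210

RPN = Severity × Occurrence × Detection:
  #1: 10 × 5 × 3 = 150
  #2: 10 × 3 × 7 = 210
  #3: 4 × 4 × 2 = 32
  #4: 7 × 5 × 5 = 175
  #5: 7 × 8 × 5 = 280
  #6: 3 × 6 × 4 = 72
Sorted descending: 280, 210, 175, 150, 72, 32.
The second-highest RPN is 210 (#2).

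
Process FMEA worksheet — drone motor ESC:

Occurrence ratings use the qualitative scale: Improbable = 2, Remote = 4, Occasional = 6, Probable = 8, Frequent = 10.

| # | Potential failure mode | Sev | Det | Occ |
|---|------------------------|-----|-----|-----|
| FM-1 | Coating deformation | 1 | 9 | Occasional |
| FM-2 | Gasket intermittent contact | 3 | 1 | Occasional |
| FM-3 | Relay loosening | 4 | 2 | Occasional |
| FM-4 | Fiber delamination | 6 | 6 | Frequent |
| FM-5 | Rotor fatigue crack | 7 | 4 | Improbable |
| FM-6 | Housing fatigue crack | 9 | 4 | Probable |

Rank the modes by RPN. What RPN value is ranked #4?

54

RPN = Severity × Occurrence × Detection:
  FM-1: 1 × 6 × 9 = 54
  FM-2: 3 × 6 × 1 = 18
  FM-3: 4 × 6 × 2 = 48
  FM-4: 6 × 10 × 6 = 360
  FM-5: 7 × 2 × 4 = 56
  FM-6: 9 × 8 × 4 = 288
Sorted descending: 360, 288, 56, 54, 48, 18.
The fourth-highest RPN is 54 (FM-1).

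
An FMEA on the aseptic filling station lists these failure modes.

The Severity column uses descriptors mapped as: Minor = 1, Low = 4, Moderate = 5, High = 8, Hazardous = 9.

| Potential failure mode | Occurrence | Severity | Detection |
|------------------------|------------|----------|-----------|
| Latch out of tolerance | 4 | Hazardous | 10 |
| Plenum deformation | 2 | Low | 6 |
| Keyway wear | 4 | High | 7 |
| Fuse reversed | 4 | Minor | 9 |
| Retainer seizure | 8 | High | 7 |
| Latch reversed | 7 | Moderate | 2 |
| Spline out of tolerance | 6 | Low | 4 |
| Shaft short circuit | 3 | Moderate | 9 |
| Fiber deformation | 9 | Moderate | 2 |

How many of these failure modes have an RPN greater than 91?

5

RPN = Severity × Occurrence × Detection:
  Latch out of tolerance: 9 × 4 × 10 = 360
  Plenum deformation: 4 × 2 × 6 = 48
  Keyway wear: 8 × 4 × 7 = 224
  Fuse reversed: 1 × 4 × 9 = 36
  Retainer seizure: 8 × 8 × 7 = 448
  Latch reversed: 5 × 7 × 2 = 70
  Spline out of tolerance: 4 × 6 × 4 = 96
  Shaft short circuit: 5 × 3 × 9 = 135
  Fiber deformation: 5 × 9 × 2 = 90
Modes with RPN > 91: Latch out of tolerance (360), Keyway wear (224), Retainer seizure (448), Spline out of tolerance (96), Shaft short circuit (135) → 5.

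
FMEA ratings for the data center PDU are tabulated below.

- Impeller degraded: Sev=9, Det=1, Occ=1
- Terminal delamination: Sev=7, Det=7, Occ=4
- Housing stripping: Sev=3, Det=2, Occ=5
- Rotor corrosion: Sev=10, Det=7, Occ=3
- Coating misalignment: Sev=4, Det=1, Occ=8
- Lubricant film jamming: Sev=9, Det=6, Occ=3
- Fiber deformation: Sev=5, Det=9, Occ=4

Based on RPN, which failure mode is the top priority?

Rotor corrosion

RPN = Severity × Occurrence × Detection:
  Impeller degraded: 9 × 1 × 1 = 9
  Terminal delamination: 7 × 4 × 7 = 196
  Housing stripping: 3 × 5 × 2 = 30
  Rotor corrosion: 10 × 3 × 7 = 210
  Coating misalignment: 4 × 8 × 1 = 32
  Lubricant film jamming: 9 × 3 × 6 = 162
  Fiber deformation: 5 × 4 × 9 = 180
Highest RPN is 210 → Rotor corrosion.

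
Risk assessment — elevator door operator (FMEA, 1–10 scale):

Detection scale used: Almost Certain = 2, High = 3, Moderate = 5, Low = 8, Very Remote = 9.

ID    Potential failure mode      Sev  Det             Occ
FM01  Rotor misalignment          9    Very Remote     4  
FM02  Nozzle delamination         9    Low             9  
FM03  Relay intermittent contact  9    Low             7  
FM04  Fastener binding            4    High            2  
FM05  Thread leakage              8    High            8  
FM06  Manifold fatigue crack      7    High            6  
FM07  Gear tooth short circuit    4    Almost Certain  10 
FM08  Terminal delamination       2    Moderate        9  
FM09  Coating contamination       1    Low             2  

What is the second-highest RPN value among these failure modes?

RPN = Severity × Occurrence × Detection:
  FM01: 9 × 4 × 9 = 324
  FM02: 9 × 9 × 8 = 648
  FM03: 9 × 7 × 8 = 504
  FM04: 4 × 2 × 3 = 24
  FM05: 8 × 8 × 3 = 192
  FM06: 7 × 6 × 3 = 126
  FM07: 4 × 10 × 2 = 80
  FM08: 2 × 9 × 5 = 90
  FM09: 1 × 2 × 8 = 16
Sorted descending: 648, 504, 324, 192, 126, 90, 80, 24, 16.
The second-highest RPN is 504 (FM03).

504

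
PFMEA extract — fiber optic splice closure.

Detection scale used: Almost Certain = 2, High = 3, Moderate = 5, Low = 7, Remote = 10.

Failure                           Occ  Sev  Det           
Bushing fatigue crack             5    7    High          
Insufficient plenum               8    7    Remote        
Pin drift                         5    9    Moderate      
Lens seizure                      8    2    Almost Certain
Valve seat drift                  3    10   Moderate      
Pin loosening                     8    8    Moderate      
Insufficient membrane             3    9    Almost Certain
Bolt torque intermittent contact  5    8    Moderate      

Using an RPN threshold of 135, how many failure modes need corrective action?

5

RPN = Severity × Occurrence × Detection:
  Bushing fatigue crack: 7 × 5 × 3 = 105
  Insufficient plenum: 7 × 8 × 10 = 560
  Pin drift: 9 × 5 × 5 = 225
  Lens seizure: 2 × 8 × 2 = 32
  Valve seat drift: 10 × 3 × 5 = 150
  Pin loosening: 8 × 8 × 5 = 320
  Insufficient membrane: 9 × 3 × 2 = 54
  Bolt torque intermittent contact: 8 × 5 × 5 = 200
Modes with RPN ≥ 135: Insufficient plenum (560), Pin drift (225), Valve seat drift (150), Pin loosening (320), Bolt torque intermittent contact (200) → 5.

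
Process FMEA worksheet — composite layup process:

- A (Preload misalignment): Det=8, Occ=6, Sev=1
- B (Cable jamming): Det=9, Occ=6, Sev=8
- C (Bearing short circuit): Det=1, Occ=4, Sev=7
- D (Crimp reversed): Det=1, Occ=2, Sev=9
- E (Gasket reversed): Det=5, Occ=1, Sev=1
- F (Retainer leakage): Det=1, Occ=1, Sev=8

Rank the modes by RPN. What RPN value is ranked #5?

RPN = Severity × Occurrence × Detection:
  A: 1 × 6 × 8 = 48
  B: 8 × 6 × 9 = 432
  C: 7 × 4 × 1 = 28
  D: 9 × 2 × 1 = 18
  E: 1 × 1 × 5 = 5
  F: 8 × 1 × 1 = 8
Sorted descending: 432, 48, 28, 18, 8, 5.
The fifth-highest RPN is 8 (F).

8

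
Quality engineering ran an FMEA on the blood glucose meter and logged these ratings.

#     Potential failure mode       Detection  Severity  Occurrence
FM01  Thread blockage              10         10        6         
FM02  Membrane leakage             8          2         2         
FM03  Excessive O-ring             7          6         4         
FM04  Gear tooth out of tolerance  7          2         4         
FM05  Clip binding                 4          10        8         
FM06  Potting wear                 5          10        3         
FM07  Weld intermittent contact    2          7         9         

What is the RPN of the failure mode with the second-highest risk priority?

320

RPN = Severity × Occurrence × Detection:
  FM01: 10 × 6 × 10 = 600
  FM02: 2 × 2 × 8 = 32
  FM03: 6 × 4 × 7 = 168
  FM04: 2 × 4 × 7 = 56
  FM05: 10 × 8 × 4 = 320
  FM06: 10 × 3 × 5 = 150
  FM07: 7 × 9 × 2 = 126
Sorted descending: 600, 320, 168, 150, 126, 56, 32.
The second-highest RPN is 320 (FM05).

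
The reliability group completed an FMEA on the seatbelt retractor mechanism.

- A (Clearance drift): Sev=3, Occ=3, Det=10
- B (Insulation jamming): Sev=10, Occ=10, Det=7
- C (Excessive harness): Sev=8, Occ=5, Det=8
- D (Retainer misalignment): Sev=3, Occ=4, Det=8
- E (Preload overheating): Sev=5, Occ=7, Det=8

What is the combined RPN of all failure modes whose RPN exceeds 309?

RPN = Severity × Occurrence × Detection:
  A: 3 × 3 × 10 = 90
  B: 10 × 10 × 7 = 700
  C: 8 × 5 × 8 = 320
  D: 3 × 4 × 8 = 96
  E: 5 × 7 × 8 = 280
RPN > 309: B (700), C (320).
Sum: 700 + 320 = 1020.

1020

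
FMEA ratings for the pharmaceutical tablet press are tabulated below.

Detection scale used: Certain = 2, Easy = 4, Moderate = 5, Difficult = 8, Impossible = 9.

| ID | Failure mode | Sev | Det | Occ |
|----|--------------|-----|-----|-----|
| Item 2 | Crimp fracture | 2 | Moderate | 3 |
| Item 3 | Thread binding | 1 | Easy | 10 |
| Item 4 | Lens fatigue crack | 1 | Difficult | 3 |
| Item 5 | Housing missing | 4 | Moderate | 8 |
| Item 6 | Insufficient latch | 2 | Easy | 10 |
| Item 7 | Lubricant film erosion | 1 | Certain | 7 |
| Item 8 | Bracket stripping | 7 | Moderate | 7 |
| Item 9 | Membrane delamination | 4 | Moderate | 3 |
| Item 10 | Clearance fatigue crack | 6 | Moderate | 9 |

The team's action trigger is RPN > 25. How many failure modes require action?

7

RPN = Severity × Occurrence × Detection:
  Item 2: 2 × 3 × 5 = 30
  Item 3: 1 × 10 × 4 = 40
  Item 4: 1 × 3 × 8 = 24
  Item 5: 4 × 8 × 5 = 160
  Item 6: 2 × 10 × 4 = 80
  Item 7: 1 × 7 × 2 = 14
  Item 8: 7 × 7 × 5 = 245
  Item 9: 4 × 3 × 5 = 60
  Item 10: 6 × 9 × 5 = 270
Modes with RPN > 25: Item 2 (30), Item 3 (40), Item 5 (160), Item 6 (80), Item 8 (245), Item 9 (60), Item 10 (270) → 7.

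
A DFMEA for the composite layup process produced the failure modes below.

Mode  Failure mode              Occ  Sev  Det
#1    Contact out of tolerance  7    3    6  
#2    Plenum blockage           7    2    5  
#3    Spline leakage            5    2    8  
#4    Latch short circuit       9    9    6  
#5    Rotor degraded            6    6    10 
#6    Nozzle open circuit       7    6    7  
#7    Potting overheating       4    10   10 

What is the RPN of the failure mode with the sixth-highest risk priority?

RPN = Severity × Occurrence × Detection:
  #1: 3 × 7 × 6 = 126
  #2: 2 × 7 × 5 = 70
  #3: 2 × 5 × 8 = 80
  #4: 9 × 9 × 6 = 486
  #5: 6 × 6 × 10 = 360
  #6: 6 × 7 × 7 = 294
  #7: 10 × 4 × 10 = 400
Sorted descending: 486, 400, 360, 294, 126, 80, 70.
The sixth-highest RPN is 80 (#3).

80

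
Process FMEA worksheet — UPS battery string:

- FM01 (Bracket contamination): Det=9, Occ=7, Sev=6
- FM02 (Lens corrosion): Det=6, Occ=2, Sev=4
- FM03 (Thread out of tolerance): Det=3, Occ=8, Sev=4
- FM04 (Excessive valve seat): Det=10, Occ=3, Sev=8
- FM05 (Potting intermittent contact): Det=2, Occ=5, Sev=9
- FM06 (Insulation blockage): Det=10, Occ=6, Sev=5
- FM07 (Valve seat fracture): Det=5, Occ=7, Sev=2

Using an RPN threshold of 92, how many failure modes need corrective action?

4

RPN = Severity × Occurrence × Detection:
  FM01: 6 × 7 × 9 = 378
  FM02: 4 × 2 × 6 = 48
  FM03: 4 × 8 × 3 = 96
  FM04: 8 × 3 × 10 = 240
  FM05: 9 × 5 × 2 = 90
  FM06: 5 × 6 × 10 = 300
  FM07: 2 × 7 × 5 = 70
Modes with RPN ≥ 92: FM01 (378), FM03 (96), FM04 (240), FM06 (300) → 4.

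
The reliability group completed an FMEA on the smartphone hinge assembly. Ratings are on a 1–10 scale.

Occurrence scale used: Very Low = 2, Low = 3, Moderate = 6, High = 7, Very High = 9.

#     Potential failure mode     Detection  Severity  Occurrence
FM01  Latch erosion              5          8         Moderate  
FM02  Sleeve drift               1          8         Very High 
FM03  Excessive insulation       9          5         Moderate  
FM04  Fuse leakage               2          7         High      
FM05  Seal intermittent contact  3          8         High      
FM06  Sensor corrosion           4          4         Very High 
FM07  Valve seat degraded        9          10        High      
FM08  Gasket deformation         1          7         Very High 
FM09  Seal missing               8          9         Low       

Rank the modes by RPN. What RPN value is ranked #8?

72

RPN = Severity × Occurrence × Detection:
  FM01: 8 × 6 × 5 = 240
  FM02: 8 × 9 × 1 = 72
  FM03: 5 × 6 × 9 = 270
  FM04: 7 × 7 × 2 = 98
  FM05: 8 × 7 × 3 = 168
  FM06: 4 × 9 × 4 = 144
  FM07: 10 × 7 × 9 = 630
  FM08: 7 × 9 × 1 = 63
  FM09: 9 × 3 × 8 = 216
Sorted descending: 630, 270, 240, 216, 168, 144, 98, 72, 63.
The eighth-highest RPN is 72 (FM02).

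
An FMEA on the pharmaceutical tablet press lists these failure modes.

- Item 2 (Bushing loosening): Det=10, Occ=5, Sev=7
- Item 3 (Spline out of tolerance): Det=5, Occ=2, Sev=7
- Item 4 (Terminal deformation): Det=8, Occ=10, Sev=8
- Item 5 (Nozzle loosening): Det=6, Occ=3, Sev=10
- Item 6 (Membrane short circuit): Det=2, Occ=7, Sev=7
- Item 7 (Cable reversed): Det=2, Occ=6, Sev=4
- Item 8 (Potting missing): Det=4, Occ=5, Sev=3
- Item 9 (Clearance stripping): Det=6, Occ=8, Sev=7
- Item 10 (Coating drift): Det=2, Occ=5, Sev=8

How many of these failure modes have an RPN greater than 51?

8

RPN = Severity × Occurrence × Detection:
  Item 2: 7 × 5 × 10 = 350
  Item 3: 7 × 2 × 5 = 70
  Item 4: 8 × 10 × 8 = 640
  Item 5: 10 × 3 × 6 = 180
  Item 6: 7 × 7 × 2 = 98
  Item 7: 4 × 6 × 2 = 48
  Item 8: 3 × 5 × 4 = 60
  Item 9: 7 × 8 × 6 = 336
  Item 10: 8 × 5 × 2 = 80
Modes with RPN > 51: Item 2 (350), Item 3 (70), Item 4 (640), Item 5 (180), Item 6 (98), Item 8 (60), Item 9 (336), Item 10 (80) → 8.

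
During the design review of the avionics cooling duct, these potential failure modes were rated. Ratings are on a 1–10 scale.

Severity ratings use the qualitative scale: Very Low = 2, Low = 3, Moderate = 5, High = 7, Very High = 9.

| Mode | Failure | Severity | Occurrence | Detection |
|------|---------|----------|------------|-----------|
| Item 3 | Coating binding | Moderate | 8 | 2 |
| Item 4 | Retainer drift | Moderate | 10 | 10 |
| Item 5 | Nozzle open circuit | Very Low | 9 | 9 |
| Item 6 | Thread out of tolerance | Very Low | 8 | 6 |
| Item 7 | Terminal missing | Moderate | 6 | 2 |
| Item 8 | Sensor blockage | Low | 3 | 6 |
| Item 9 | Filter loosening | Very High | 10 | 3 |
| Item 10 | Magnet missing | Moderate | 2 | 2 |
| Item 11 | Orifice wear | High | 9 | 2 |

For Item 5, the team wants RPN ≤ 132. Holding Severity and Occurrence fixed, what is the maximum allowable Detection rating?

Item 5: S=2, O=9, D=9 → current RPN = 162.
Fixed product = 18. Need 18 × D ≤ 132, so D ≤ 132/18 = 7.33.
Maximum integer Detection rating = 7 (gives RPN 126; D=8 would give 144 > 132).

7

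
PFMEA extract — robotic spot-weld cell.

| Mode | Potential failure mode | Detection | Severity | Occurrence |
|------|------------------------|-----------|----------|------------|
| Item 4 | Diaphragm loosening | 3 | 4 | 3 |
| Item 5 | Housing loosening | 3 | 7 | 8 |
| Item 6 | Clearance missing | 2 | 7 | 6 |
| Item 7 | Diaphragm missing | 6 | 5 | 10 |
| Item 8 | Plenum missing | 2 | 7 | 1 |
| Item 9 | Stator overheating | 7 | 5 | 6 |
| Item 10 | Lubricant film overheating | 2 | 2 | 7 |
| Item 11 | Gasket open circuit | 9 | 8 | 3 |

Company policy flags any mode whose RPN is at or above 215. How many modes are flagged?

2

RPN = Severity × Occurrence × Detection:
  Item 4: 4 × 3 × 3 = 36
  Item 5: 7 × 8 × 3 = 168
  Item 6: 7 × 6 × 2 = 84
  Item 7: 5 × 10 × 6 = 300
  Item 8: 7 × 1 × 2 = 14
  Item 9: 5 × 6 × 7 = 210
  Item 10: 2 × 7 × 2 = 28
  Item 11: 8 × 3 × 9 = 216
Modes with RPN ≥ 215: Item 7 (300), Item 11 (216) → 2.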